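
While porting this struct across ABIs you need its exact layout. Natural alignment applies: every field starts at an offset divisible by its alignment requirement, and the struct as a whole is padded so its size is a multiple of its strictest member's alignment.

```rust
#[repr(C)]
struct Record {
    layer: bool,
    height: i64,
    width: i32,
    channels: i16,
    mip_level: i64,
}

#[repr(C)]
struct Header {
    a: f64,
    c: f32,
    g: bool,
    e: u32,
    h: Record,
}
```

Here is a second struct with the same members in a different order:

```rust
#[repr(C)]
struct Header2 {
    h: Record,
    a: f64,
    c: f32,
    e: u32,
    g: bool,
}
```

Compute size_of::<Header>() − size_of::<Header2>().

0

Record: layer at 0 (size 1, align 1) → ends 1; pad 7 to align 8 for height; height at 8 (size 8, align 8) → ends 16; width at 16 (size 4, align 4) → ends 20; channels at 20 (size 2, align 2) → ends 22; pad 2 to align 8 for mip_level; mip_level at 24 (size 8, align 8) → ends 32; total 32 bytes, alignment 8
a at 0 (size 8, align 8) → ends 8
c at 8 (size 4, align 4) → ends 12
g at 12 (size 1, align 1) → ends 13
pad 3 to align 4 for e
e at 16 (size 4, align 4) → ends 20
pad 4 to align 8 for h
h at 24 (size 32, align 8) → ends 56
total 56 bytes, alignment 8
— Header2 —
h at 0 (size 32, align 8) → ends 32
a at 32 (size 8, align 8) → ends 40
c at 40 (size 4, align 4) → ends 44
e at 44 (size 4, align 4) → ends 48
g at 48 (size 1, align 1) → ends 49
tail pad 7 to reach multiple of 8
total 56 bytes, alignment 8
56 − 56 = 0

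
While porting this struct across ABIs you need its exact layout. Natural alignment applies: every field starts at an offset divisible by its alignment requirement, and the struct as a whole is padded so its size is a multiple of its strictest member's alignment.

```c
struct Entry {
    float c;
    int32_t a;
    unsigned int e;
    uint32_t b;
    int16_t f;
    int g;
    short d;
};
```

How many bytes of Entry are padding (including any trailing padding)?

0..4  c  (4B, 4-aligned)
4..8  a  (4B, 4-aligned)
8..12  e  (4B, 4-aligned)
12..16  b  (4B, 4-aligned)
16..18  f  (2B, 2-aligned)
18..20  -- padding (2B)
20..24  g  (4B, 4-aligned)
24..26  d  (2B, 2-aligned)
26..28  -- tail padding (2B)
sizeof = 28, alignof = 4
data bytes 24, size 28 → padding 4

4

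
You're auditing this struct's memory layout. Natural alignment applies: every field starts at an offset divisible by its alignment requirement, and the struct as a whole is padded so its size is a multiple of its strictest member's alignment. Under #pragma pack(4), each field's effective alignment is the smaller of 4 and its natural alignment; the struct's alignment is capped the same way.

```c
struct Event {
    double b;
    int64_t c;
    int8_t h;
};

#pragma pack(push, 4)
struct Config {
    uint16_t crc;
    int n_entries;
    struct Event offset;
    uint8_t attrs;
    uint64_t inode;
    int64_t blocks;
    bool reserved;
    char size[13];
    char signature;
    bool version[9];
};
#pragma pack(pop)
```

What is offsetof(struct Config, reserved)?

Event: @0: b [8B, align 8] → 8; @8: c [8B, align 8] → 16; @16: h [1B, align 1] → 17; +7 tail pad (align 8); size 24, align 8
@0: crc [2B, align 2] → 2
+2 pad (align 4)
@4: n_entries [4B, align 4] → 8
@8: offset [24B, align 4] → 32
@32: attrs [1B, align 1] → 33
+3 pad (align 4)
@36: inode [8B, align 4] → 44
@44: blocks [8B, align 4] → 52
@52: reserved [1B, align 1] → 53

52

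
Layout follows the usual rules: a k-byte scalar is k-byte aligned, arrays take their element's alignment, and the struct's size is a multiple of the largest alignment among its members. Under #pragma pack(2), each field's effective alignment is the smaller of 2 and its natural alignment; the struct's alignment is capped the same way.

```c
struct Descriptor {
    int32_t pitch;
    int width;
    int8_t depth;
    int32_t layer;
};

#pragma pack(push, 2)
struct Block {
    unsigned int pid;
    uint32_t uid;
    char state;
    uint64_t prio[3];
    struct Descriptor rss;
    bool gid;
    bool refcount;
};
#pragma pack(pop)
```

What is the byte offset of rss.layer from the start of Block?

46

Descriptor: 0..4  pitch  (4B, 4-aligned); 4..8  width  (4B, 4-aligned); 8..9  depth  (1B, 1-aligned); 9..12  -- padding (3B); 12..16  layer  (4B, 4-aligned); sizeof = 16, alignof = 4
0..4  pid  (4B, 2-aligned)
4..8  uid  (4B, 2-aligned)
8..9  state  (1B, 1-aligned)
9..10  -- padding (1B)
10..34  prio  (24B, 2-aligned)
34..50  rss  (16B, 2-aligned)
within Descriptor: layer at 12
34 + 12 = 46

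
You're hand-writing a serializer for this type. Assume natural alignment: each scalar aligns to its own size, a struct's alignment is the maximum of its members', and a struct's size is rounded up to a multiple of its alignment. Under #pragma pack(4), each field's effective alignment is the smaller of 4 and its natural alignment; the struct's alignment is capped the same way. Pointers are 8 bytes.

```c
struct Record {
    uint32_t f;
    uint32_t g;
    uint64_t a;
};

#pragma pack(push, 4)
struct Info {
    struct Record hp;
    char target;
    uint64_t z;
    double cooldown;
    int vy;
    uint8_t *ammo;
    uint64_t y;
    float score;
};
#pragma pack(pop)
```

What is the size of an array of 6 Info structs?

Record: @0: f [4B, align 4] → 4; @4: g [4B, align 4] → 8; @8: a [8B, align 8] → 16; size 16, align 8
@0: hp [16B, align 4] → 16
@16: target [1B, align 1] → 17
+3 pad (align 4)
@20: z [8B, align 4] → 28
@28: cooldown [8B, align 4] → 36
@36: vy [4B, align 4] → 40
@40: ammo [8B, align 4] → 48
@48: y [8B, align 4] → 56
@56: score [4B, align 4] → 60
size 60, align 4
array of 6: 6 × 60 = 360

360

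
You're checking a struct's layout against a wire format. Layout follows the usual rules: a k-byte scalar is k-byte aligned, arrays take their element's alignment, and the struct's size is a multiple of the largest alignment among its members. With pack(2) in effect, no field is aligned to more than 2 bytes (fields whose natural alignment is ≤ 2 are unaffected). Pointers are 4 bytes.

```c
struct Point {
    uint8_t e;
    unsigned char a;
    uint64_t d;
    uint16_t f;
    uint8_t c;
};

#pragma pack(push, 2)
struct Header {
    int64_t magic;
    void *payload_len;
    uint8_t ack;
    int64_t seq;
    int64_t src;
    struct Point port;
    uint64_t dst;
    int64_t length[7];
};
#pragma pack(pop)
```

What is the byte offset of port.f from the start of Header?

46

Point: 0..1  e  (1B, 1-aligned); 1..2  a  (1B, 1-aligned); 2..8  -- padding (6B); 8..16  d  (8B, 8-aligned); 16..18  f  (2B, 2-aligned); 18..19  c  (1B, 1-aligned); 19..24  -- tail padding (5B); sizeof = 24, alignof = 8
0..8  magic  (8B, 2-aligned)
8..12  payload_len  (4B, 2-aligned)
12..13  ack  (1B, 1-aligned)
13..14  -- padding (1B)
14..22  seq  (8B, 2-aligned)
22..30  src  (8B, 2-aligned)
30..54  port  (24B, 2-aligned)
within Point: f at 16
30 + 16 = 46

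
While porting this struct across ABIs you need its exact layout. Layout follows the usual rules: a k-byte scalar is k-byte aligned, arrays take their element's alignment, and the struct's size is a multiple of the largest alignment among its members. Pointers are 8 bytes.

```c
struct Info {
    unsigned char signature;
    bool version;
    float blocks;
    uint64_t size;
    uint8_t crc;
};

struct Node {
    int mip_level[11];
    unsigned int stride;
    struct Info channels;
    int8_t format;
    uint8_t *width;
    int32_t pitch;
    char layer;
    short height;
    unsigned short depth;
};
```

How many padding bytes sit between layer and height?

Info: @0: signature [1B, align 1] → 1; @1: version [1B, align 1] → 2; +2 pad (align 4); @4: blocks [4B, align 4] → 8; @8: size [8B, align 8] → 16; @16: crc [1B, align 1] → 17; +7 tail pad (align 8); size 24, align 8
@0: mip_level [44B, align 4] → 44
@44: stride [4B, align 4] → 48
@48: channels [24B, align 8] → 72
@72: format [1B, align 1] → 73
+7 pad (align 8)
@80: width [8B, align 8] → 88
@88: pitch [4B, align 4] → 92
@92: layer [1B, align 1] → 93
+1 pad (align 2)
@94: height [2B, align 2] → 96

1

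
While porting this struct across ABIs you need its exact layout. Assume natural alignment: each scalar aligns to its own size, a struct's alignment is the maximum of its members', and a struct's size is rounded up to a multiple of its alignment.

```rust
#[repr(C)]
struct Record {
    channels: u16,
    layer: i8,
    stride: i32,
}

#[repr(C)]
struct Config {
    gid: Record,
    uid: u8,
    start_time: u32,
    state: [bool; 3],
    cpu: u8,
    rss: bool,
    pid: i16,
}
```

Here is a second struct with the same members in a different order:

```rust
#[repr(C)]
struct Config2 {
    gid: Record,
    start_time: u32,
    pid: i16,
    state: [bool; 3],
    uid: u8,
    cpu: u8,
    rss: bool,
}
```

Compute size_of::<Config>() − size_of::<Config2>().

Record: 0..2  channels  (2B, 2-aligned); 2..3  layer  (1B, 1-aligned); 3..4  -- padding (1B); 4..8  stride  (4B, 4-aligned); sizeof = 8, alignof = 4
0..8  gid  (8B, 4-aligned)
8..9  uid  (1B, 1-aligned)
9..12  -- padding (3B)
12..16  start_time  (4B, 4-aligned)
16..19  state  (3B, 1-aligned)
19..20  cpu  (1B, 1-aligned)
20..21  rss  (1B, 1-aligned)
21..22  -- padding (1B)
22..24  pid  (2B, 2-aligned)
sizeof = 24, alignof = 4
— Config2 —
0..8  gid  (8B, 4-aligned)
8..12  start_time  (4B, 4-aligned)
12..14  pid  (2B, 2-aligned)
14..17  state  (3B, 1-aligned)
17..18  uid  (1B, 1-aligned)
18..19  cpu  (1B, 1-aligned)
19..20  rss  (1B, 1-aligned)
sizeof = 20, alignof = 4
24 − 20 = 4

4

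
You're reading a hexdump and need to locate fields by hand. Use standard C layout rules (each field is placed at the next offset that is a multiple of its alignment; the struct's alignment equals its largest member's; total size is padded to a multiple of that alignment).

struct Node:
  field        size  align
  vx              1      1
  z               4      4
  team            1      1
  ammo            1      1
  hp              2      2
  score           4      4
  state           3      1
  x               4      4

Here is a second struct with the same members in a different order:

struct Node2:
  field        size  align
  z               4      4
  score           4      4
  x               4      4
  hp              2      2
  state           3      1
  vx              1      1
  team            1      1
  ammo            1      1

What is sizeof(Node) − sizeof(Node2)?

4

@0: vx [1B, align 1] → 1
+3 pad (align 4)
@4: z [4B, align 4] → 8
@8: team [1B, align 1] → 9
@9: ammo [1B, align 1] → 10
@10: hp [2B, align 2] → 12
@12: score [4B, align 4] → 16
@16: state [3B, align 1] → 19
+1 pad (align 4)
@20: x [4B, align 4] → 24
size 24, align 4
— Node2 —
@0: z [4B, align 4] → 4
@4: score [4B, align 4] → 8
@8: x [4B, align 4] → 12
@12: hp [2B, align 2] → 14
@14: state [3B, align 1] → 17
@17: vx [1B, align 1] → 18
@18: team [1B, align 1] → 19
@19: ammo [1B, align 1] → 20
size 20, align 4
24 − 20 = 4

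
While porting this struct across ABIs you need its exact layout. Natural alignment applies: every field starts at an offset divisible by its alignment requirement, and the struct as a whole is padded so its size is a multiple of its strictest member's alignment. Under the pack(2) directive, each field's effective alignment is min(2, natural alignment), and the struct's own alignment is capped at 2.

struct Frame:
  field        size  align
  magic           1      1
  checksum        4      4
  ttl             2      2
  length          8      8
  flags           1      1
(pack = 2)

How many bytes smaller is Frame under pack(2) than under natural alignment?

natural layout:
  0..1  magic  (1B, 1-aligned)
  1..4  -- padding (3B)
  4..8  checksum  (4B, 4-aligned)
  8..10  ttl  (2B, 2-aligned)
  10..16  -- padding (6B)
  16..24  length  (8B, 8-aligned)
  24..25  flags  (1B, 1-aligned)
  25..32  -- tail padding (7B)
  sizeof = 32, alignof = 8
packed(2) layout:
  0..1  magic  (1B, 1-aligned)
  1..2  -- padding (1B)
  2..6  checksum  (4B, 2-aligned)
  6..8  ttl  (2B, 2-aligned)
  8..16  length  (8B, 2-aligned)
  16..17  flags  (1B, 1-aligned)
  17..18  -- tail padding (1B)
  sizeof = 18, alignof = 2
32 − 18 = 14

14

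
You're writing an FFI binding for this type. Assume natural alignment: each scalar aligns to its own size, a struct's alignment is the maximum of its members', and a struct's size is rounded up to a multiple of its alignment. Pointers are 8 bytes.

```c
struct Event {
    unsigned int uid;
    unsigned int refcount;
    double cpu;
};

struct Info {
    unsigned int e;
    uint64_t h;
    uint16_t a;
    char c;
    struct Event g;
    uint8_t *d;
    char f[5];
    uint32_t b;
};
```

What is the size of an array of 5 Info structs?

320

Event: uid at 0 (size 4, align 4) → ends 4; refcount at 4 (size 4, align 4) → ends 8; cpu at 8 (size 8, align 8) → ends 16; total 16 bytes, alignment 8
e at 0 (size 4, align 4) → ends 4
pad 4 to align 8 for h
h at 8 (size 8, align 8) → ends 16
a at 16 (size 2, align 2) → ends 18
c at 18 (size 1, align 1) → ends 19
pad 5 to align 8 for g
g at 24 (size 16, align 8) → ends 40
d at 40 (size 8, align 8) → ends 48
f at 48 (size 5, align 1) → ends 53
pad 3 to align 4 for b
b at 56 (size 4, align 4) → ends 60
tail pad 4 to reach multiple of 8
total 64 bytes, alignment 8
array of 5: 5 × 64 = 320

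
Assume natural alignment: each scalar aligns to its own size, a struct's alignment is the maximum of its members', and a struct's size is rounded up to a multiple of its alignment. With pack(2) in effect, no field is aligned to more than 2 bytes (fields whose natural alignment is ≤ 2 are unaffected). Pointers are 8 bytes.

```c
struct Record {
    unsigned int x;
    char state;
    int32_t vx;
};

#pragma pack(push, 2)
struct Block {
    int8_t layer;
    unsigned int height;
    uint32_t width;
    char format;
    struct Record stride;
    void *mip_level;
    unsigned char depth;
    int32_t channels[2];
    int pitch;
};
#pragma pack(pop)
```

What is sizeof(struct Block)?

46 bytes

Record: 0..4  x  (4B, 4-aligned); 4..5  state  (1B, 1-aligned); 5..8  -- padding (3B); 8..12  vx  (4B, 4-aligned); sizeof = 12, alignof = 4
0..1  layer  (1B, 1-aligned)
1..2  -- padding (1B)
2..6  height  (4B, 2-aligned)
6..10  width  (4B, 2-aligned)
10..11  format  (1B, 1-aligned)
11..12  -- padding (1B)
12..24  stride  (12B, 2-aligned)
24..32  mip_level  (8B, 2-aligned)
32..33  depth  (1B, 1-aligned)
33..34  -- padding (1B)
34..42  channels  (8B, 2-aligned)
42..46  pitch  (4B, 2-aligned)
sizeof = 46, alignof = 2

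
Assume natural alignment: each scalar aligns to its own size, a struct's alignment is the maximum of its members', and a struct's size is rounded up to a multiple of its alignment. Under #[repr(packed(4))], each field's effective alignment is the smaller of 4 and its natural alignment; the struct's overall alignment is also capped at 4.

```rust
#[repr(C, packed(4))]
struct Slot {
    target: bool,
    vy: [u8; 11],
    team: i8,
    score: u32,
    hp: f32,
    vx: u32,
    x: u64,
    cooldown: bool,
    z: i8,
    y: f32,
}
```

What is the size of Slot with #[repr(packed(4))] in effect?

@0: target [1B, align 1] → 1
@1: vy [11B, align 1] → 12
@12: team [1B, align 1] → 13
+3 pad (align 4)
@16: score [4B, align 4] → 20
@20: hp [4B, align 4] → 24
@24: vx [4B, align 4] → 28
@28: x [8B, align 4] → 36
@36: cooldown [1B, align 1] → 37
@37: z [1B, align 1] → 38
+2 pad (align 4)
@40: y [4B, align 4] → 44
size 44, align 4

44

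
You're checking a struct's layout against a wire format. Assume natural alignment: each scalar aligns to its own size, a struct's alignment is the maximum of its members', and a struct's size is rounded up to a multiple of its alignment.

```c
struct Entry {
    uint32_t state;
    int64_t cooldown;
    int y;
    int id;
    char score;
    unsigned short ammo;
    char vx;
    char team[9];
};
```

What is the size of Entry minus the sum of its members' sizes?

7

state at 0 (size 4, align 4) → ends 4
pad 4 to align 8 for cooldown
cooldown at 8 (size 8, align 8) → ends 16
y at 16 (size 4, align 4) → ends 20
id at 20 (size 4, align 4) → ends 24
score at 24 (size 1, align 1) → ends 25
pad 1 to align 2 for ammo
ammo at 26 (size 2, align 2) → ends 28
vx at 28 (size 1, align 1) → ends 29
team at 29 (size 9, align 1) → ends 38
tail pad 2 to reach multiple of 8
total 40 bytes, alignment 8
data bytes 33, size 40 → padding 7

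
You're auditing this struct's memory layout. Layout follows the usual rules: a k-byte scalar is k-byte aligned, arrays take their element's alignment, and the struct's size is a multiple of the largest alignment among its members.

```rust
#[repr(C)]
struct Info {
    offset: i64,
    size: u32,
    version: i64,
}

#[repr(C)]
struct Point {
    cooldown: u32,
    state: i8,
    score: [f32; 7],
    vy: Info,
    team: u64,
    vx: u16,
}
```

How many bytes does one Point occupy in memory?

80

Info: @0: offset [8B, align 8] → 8; @8: size [4B, align 4] → 12; +4 pad (align 8); @16: version [8B, align 8] → 24; size 24, align 8
@0: cooldown [4B, align 4] → 4
@4: state [1B, align 1] → 5
+3 pad (align 4)
@8: score [28B, align 4] → 36
+4 pad (align 8)
@40: vy [24B, align 8] → 64
@64: team [8B, align 8] → 72
@72: vx [2B, align 2] → 74
+6 tail pad (align 8)
size 80, align 8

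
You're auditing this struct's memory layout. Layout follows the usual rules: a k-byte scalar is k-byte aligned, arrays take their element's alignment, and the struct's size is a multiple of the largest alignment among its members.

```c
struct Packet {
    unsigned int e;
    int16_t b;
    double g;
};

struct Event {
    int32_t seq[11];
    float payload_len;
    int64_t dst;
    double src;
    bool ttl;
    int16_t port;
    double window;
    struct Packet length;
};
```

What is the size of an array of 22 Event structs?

Packet: e at 0 (size 4, align 4) → ends 4; b at 4 (size 2, align 2) → ends 6; pad 2 to align 8 for g; g at 8 (size 8, align 8) → ends 16; total 16 bytes, alignment 8
seq at 0 (size 44, align 4) → ends 44
payload_len at 44 (size 4, align 4) → ends 48
dst at 48 (size 8, align 8) → ends 56
src at 56 (size 8, align 8) → ends 64
ttl at 64 (size 1, align 1) → ends 65
pad 1 to align 2 for port
port at 66 (size 2, align 2) → ends 68
pad 4 to align 8 for window
window at 72 (size 8, align 8) → ends 80
length at 80 (size 16, align 8) → ends 96
total 96 bytes, alignment 8
array of 22: 22 × 96 = 2112

2112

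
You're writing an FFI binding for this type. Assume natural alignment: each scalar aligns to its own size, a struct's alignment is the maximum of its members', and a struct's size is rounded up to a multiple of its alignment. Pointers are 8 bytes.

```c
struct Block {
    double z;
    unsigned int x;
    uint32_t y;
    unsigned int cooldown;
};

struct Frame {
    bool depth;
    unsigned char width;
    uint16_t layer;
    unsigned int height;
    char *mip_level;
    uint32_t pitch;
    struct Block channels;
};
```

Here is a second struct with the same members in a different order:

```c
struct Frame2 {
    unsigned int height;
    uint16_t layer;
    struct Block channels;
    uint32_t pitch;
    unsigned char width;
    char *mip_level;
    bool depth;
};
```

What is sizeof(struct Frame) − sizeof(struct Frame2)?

-8

Block: @0: z [8B, align 8] → 8; @8: x [4B, align 4] → 12; @12: y [4B, align 4] → 16; @16: cooldown [4B, align 4] → 20; +4 tail pad (align 8); size 24, align 8
@0: depth [1B, align 1] → 1
@1: width [1B, align 1] → 2
@2: layer [2B, align 2] → 4
@4: height [4B, align 4] → 8
@8: mip_level [8B, align 8] → 16
@16: pitch [4B, align 4] → 20
+4 pad (align 8)
@24: channels [24B, align 8] → 48
size 48, align 8
— Frame2 —
@0: height [4B, align 4] → 4
@4: layer [2B, align 2] → 6
+2 pad (align 8)
@8: channels [24B, align 8] → 32
@32: pitch [4B, align 4] → 36
@36: width [1B, align 1] → 37
+3 pad (align 8)
@40: mip_level [8B, align 8] → 48
@48: depth [1B, align 1] → 49
+7 tail pad (align 8)
size 56, align 8
48 − 56 = -8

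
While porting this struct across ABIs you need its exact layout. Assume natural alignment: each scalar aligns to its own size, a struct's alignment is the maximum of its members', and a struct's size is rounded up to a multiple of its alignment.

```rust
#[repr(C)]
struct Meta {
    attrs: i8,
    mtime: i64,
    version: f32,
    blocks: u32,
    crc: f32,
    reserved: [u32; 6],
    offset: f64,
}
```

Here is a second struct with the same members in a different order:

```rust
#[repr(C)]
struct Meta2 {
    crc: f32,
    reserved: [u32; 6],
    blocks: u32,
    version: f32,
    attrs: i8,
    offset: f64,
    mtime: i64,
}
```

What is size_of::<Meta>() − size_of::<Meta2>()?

8

attrs at 0 (size 1, align 1) → ends 1
pad 7 to align 8 for mtime
mtime at 8 (size 8, align 8) → ends 16
version at 16 (size 4, align 4) → ends 20
blocks at 20 (size 4, align 4) → ends 24
crc at 24 (size 4, align 4) → ends 28
reserved at 28 (size 24, align 4) → ends 52
pad 4 to align 8 for offset
offset at 56 (size 8, align 8) → ends 64
total 64 bytes, alignment 8
— Meta2 —
crc at 0 (size 4, align 4) → ends 4
reserved at 4 (size 24, align 4) → ends 28
blocks at 28 (size 4, align 4) → ends 32
version at 32 (size 4, align 4) → ends 36
attrs at 36 (size 1, align 1) → ends 37
pad 3 to align 8 for offset
offset at 40 (size 8, align 8) → ends 48
mtime at 48 (size 8, align 8) → ends 56
total 56 bytes, alignment 8
64 − 56 = 8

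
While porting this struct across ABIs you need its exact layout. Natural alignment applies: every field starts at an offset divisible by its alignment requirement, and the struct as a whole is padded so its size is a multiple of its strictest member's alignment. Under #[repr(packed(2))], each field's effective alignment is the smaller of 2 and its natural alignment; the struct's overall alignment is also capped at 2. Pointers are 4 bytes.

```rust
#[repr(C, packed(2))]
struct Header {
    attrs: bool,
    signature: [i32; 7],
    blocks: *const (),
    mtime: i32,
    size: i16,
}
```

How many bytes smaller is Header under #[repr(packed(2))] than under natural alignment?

natural layout:
  @0: attrs [1B, align 1] → 1
  +3 pad (align 4)
  @4: signature [28B, align 4] → 32
  @32: blocks [4B, align 4] → 36
  @36: mtime [4B, align 4] → 40
  @40: size [2B, align 2] → 42
  +2 tail pad (align 4)
  size 44, align 4
packed(2) layout:
  @0: attrs [1B, align 1] → 1
  +1 pad (align 2)
  @2: signature [28B, align 2] → 30
  @30: blocks [4B, align 2] → 34
  @34: mtime [4B, align 2] → 38
  @38: size [2B, align 2] → 40
  size 40, align 2
44 − 40 = 4

4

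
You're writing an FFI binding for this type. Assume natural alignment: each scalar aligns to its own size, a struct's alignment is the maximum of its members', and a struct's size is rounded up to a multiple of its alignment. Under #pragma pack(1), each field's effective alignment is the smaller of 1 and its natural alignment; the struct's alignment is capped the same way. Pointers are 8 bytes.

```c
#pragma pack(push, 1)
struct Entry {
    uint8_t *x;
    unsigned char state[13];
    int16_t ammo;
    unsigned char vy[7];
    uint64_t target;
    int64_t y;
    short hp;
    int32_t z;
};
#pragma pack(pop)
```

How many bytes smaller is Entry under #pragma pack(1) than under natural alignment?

natural layout:
  0..8  x  (8B, 8-aligned)
  8..21  state  (13B, 1-aligned)
  21..22  -- padding (1B)
  22..24  ammo  (2B, 2-aligned)
  24..31  vy  (7B, 1-aligned)
  31..32  -- padding (1B)
  32..40  target  (8B, 8-aligned)
  40..48  y  (8B, 8-aligned)
  48..50  hp  (2B, 2-aligned)
  50..52  -- padding (2B)
  52..56  z  (4B, 4-aligned)
  sizeof = 56, alignof = 8
packed(1) layout:
  0..8  x  (8B, 1-aligned)
  8..21  state  (13B, 1-aligned)
  21..23  ammo  (2B, 1-aligned)
  23..30  vy  (7B, 1-aligned)
  30..38  target  (8B, 1-aligned)
  38..46  y  (8B, 1-aligned)
  46..48  hp  (2B, 1-aligned)
  48..52  z  (4B, 1-aligned)
  sizeof = 52, alignof = 1
56 − 52 = 4

4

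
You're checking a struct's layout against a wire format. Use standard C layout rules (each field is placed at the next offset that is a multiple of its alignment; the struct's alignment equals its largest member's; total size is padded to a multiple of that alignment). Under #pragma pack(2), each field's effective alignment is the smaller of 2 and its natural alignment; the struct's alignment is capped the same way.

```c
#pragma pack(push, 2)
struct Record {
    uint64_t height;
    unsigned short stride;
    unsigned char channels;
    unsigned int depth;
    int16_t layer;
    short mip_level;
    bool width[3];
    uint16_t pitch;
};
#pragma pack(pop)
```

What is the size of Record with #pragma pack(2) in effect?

26

0..8  height  (8B, 2-aligned)
8..10  stride  (2B, 2-aligned)
10..11  channels  (1B, 1-aligned)
11..12  -- padding (1B)
12..16  depth  (4B, 2-aligned)
16..18  layer  (2B, 2-aligned)
18..20  mip_level  (2B, 2-aligned)
20..23  width  (3B, 1-aligned)
23..24  -- padding (1B)
24..26  pitch  (2B, 2-aligned)
sizeof = 26, alignof = 2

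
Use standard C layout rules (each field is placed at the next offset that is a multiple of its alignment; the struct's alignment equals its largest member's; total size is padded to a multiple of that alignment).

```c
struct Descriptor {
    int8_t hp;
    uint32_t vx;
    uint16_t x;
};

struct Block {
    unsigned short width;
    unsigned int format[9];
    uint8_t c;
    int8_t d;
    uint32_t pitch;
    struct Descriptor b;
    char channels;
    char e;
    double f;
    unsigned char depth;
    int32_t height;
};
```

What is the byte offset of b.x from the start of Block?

56

Descriptor: 0..1  hp  (1B, 1-aligned); 1..4  -- padding (3B); 4..8  vx  (4B, 4-aligned); 8..10  x  (2B, 2-aligned); 10..12  -- tail padding (2B); sizeof = 12, alignof = 4
0..2  width  (2B, 2-aligned)
2..4  -- padding (2B)
4..40  format  (36B, 4-aligned)
40..41  c  (1B, 1-aligned)
41..42  d  (1B, 1-aligned)
42..44  -- padding (2B)
44..48  pitch  (4B, 4-aligned)
48..60  b  (12B, 4-aligned)
within Descriptor: x at 8
48 + 8 = 56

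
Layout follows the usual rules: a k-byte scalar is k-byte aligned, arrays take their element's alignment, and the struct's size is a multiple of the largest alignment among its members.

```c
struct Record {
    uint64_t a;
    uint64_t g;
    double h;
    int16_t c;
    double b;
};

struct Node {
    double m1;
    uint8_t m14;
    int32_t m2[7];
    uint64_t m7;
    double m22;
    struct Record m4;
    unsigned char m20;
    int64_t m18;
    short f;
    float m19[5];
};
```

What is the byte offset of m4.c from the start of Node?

80

Record: a at 0 (size 8, align 8) → ends 8; g at 8 (size 8, align 8) → ends 16; h at 16 (size 8, align 8) → ends 24; c at 24 (size 2, align 2) → ends 26; pad 6 to align 8 for b; b at 32 (size 8, align 8) → ends 40; total 40 bytes, alignment 8
m1 at 0 (size 8, align 8) → ends 8
m14 at 8 (size 1, align 1) → ends 9
pad 3 to align 4 for m2
m2 at 12 (size 28, align 4) → ends 40
m7 at 40 (size 8, align 8) → ends 48
m22 at 48 (size 8, align 8) → ends 56
m4 at 56 (size 40, align 8) → ends 96
within Record: c at 24
56 + 24 = 80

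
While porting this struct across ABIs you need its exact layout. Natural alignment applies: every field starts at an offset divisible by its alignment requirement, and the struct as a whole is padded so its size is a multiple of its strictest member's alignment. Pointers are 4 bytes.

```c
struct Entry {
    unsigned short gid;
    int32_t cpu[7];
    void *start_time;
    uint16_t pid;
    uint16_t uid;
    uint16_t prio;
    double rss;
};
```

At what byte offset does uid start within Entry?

0..2  gid  (2B, 2-aligned)
2..4  -- padding (2B)
4..32  cpu  (28B, 4-aligned)
32..36  start_time  (4B, 4-aligned)
36..38  pid  (2B, 2-aligned)
38..40  uid  (2B, 2-aligned)

38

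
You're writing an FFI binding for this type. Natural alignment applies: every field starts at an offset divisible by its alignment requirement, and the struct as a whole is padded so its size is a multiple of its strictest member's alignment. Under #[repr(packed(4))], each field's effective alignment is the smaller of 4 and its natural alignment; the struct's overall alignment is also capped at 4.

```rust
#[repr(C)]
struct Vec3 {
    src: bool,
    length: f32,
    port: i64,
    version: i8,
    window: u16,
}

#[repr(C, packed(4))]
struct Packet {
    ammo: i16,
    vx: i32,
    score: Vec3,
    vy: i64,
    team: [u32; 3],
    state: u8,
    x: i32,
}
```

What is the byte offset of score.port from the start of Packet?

16

Vec3: @0: src [1B, align 1] → 1; +3 pad (align 4); @4: length [4B, align 4] → 8; @8: port [8B, align 8] → 16; @16: version [1B, align 1] → 17; +1 pad (align 2); @18: window [2B, align 2] → 20; +4 tail pad (align 8); size 24, align 8
@0: ammo [2B, align 2] → 2
+2 pad (align 4)
@4: vx [4B, align 4] → 8
@8: score [24B, align 4] → 32
within Vec3: port at 8
8 + 8 = 16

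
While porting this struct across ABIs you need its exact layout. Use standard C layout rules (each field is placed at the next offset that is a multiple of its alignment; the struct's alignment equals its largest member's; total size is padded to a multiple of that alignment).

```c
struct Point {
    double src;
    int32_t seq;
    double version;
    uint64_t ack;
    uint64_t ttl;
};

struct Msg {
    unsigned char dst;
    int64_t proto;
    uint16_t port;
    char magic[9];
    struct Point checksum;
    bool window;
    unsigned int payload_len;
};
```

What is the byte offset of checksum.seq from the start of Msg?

Point: @0: src [8B, align 8] → 8; @8: seq [4B, align 4] → 12; +4 pad (align 8); @16: version [8B, align 8] → 24; @24: ack [8B, align 8] → 32; @32: ttl [8B, align 8] → 40; size 40, align 8
@0: dst [1B, align 1] → 1
+7 pad (align 8)
@8: proto [8B, align 8] → 16
@16: port [2B, align 2] → 18
@18: magic [9B, align 1] → 27
+5 pad (align 8)
@32: checksum [40B, align 8] → 72
within Point: seq at 8
32 + 8 = 40

40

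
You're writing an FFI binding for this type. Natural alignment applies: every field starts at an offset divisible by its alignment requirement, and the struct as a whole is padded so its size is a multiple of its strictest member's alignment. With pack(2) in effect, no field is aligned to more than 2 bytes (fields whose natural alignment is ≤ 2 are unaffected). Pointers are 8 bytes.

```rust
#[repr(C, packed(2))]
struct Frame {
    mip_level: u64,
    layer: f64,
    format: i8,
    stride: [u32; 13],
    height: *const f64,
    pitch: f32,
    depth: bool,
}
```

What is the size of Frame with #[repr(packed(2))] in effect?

84

mip_level at 0 (size 8, align 2) → ends 8
layer at 8 (size 8, align 2) → ends 16
format at 16 (size 1, align 1) → ends 17
pad 1 to align 2 for stride
stride at 18 (size 52, align 2) → ends 70
height at 70 (size 8, align 2) → ends 78
pitch at 78 (size 4, align 2) → ends 82
depth at 82 (size 1, align 1) → ends 83
tail pad 1 to reach multiple of 2
total 84 bytes, alignment 2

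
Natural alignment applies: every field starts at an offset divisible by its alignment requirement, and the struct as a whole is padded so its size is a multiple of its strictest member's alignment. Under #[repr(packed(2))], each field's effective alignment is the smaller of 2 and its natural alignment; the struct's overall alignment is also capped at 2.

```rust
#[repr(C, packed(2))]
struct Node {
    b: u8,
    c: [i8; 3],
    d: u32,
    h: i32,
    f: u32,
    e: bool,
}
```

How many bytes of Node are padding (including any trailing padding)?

b at 0 (size 1, align 1) → ends 1
c at 1 (size 3, align 1) → ends 4
d at 4 (size 4, align 2) → ends 8
h at 8 (size 4, align 2) → ends 12
f at 12 (size 4, align 2) → ends 16
e at 16 (size 1, align 1) → ends 17
tail pad 1 to reach multiple of 2
total 18 bytes, alignment 2
data bytes 17, size 18 → padding 1

1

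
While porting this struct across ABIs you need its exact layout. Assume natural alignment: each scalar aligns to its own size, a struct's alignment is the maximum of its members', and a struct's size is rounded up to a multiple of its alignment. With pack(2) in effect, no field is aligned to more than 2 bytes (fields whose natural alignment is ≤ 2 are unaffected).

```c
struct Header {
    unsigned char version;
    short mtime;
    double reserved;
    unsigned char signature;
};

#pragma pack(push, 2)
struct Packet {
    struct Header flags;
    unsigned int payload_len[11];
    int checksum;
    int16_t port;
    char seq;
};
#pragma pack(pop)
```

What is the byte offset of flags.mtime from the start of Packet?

2

Header: 0..1  version  (1B, 1-aligned); 1..2  -- padding (1B); 2..4  mtime  (2B, 2-aligned); 4..8  -- padding (4B); 8..16  reserved  (8B, 8-aligned); 16..17  signature  (1B, 1-aligned); 17..24  -- tail padding (7B); sizeof = 24, alignof = 8
0..24  flags  (24B, 2-aligned)
within Header: mtime at 2
0 + 2 = 2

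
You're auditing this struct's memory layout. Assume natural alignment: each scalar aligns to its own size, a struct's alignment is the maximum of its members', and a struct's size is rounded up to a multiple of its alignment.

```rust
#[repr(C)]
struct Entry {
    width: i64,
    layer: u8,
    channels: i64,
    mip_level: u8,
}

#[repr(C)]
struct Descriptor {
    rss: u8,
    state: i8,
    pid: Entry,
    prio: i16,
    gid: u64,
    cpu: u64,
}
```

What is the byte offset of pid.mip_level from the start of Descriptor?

32

Entry: 0..8  width  (8B, 8-aligned); 8..9  layer  (1B, 1-aligned); 9..16  -- padding (7B); 16..24  channels  (8B, 8-aligned); 24..25  mip_level  (1B, 1-aligned); 25..32  -- tail padding (7B); sizeof = 32, alignof = 8
0..1  rss  (1B, 1-aligned)
1..2  state  (1B, 1-aligned)
2..8  -- padding (6B)
8..40  pid  (32B, 8-aligned)
within Entry: mip_level at 24
8 + 24 = 32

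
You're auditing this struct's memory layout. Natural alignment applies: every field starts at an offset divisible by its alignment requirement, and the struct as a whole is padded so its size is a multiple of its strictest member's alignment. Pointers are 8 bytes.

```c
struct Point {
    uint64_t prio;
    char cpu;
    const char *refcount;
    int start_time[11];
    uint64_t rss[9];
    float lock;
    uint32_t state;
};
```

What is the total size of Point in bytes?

152 bytes

0..8  prio  (8B, 8-aligned)
8..9  cpu  (1B, 1-aligned)
9..16  -- padding (7B)
16..24  refcount  (8B, 8-aligned)
24..68  start_time  (44B, 4-aligned)
68..72  -- padding (4B)
72..144  rss  (72B, 8-aligned)
144..148  lock  (4B, 4-aligned)
148..152  state  (4B, 4-aligned)
sizeof = 152, alignof = 8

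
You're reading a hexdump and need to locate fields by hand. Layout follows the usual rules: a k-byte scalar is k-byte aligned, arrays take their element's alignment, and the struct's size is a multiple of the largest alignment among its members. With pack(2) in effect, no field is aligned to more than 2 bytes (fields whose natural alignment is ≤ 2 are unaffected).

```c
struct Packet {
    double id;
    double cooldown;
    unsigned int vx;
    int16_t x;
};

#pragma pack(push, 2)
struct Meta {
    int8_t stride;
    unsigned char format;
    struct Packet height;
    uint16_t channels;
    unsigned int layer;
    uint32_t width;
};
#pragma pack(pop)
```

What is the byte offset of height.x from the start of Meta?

22

Packet: id at 0 (size 8, align 8) → ends 8; cooldown at 8 (size 8, align 8) → ends 16; vx at 16 (size 4, align 4) → ends 20; x at 20 (size 2, align 2) → ends 22; tail pad 2 to reach multiple of 8; total 24 bytes, alignment 8
stride at 0 (size 1, align 1) → ends 1
format at 1 (size 1, align 1) → ends 2
height at 2 (size 24, align 2) → ends 26
within Packet: x at 20
2 + 20 = 22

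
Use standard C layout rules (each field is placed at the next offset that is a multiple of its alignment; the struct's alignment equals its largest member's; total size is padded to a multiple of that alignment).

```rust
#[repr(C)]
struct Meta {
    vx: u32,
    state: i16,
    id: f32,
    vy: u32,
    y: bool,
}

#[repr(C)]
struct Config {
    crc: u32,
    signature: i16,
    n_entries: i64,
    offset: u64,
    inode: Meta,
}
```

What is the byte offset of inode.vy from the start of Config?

36

Meta: 0..4  vx  (4B, 4-aligned); 4..6  state  (2B, 2-aligned); 6..8  -- padding (2B); 8..12  id  (4B, 4-aligned); 12..16  vy  (4B, 4-aligned); 16..17  y  (1B, 1-aligned); 17..20  -- tail padding (3B); sizeof = 20, alignof = 4
0..4  crc  (4B, 4-aligned)
4..6  signature  (2B, 2-aligned)
6..8  -- padding (2B)
8..16  n_entries  (8B, 8-aligned)
16..24  offset  (8B, 8-aligned)
24..44  inode  (20B, 4-aligned)
within Meta: vy at 12
24 + 12 = 36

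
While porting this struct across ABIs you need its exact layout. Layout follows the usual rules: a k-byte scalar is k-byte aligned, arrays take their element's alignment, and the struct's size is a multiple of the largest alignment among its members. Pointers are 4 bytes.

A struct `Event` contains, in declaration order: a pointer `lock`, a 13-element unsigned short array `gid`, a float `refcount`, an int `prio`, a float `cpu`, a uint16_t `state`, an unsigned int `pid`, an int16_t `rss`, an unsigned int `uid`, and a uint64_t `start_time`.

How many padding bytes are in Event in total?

10

0..4  lock  (4B, 4-aligned)
4..30  gid  (26B, 2-aligned)
30..32  -- padding (2B)
32..36  refcount  (4B, 4-aligned)
36..40  prio  (4B, 4-aligned)
40..44  cpu  (4B, 4-aligned)
44..46  state  (2B, 2-aligned)
46..48  -- padding (2B)
48..52  pid  (4B, 4-aligned)
52..54  rss  (2B, 2-aligned)
54..56  -- padding (2B)
56..60  uid  (4B, 4-aligned)
60..64  -- padding (4B)
64..72  start_time  (8B, 8-aligned)
sizeof = 72, alignof = 8
data bytes 62, size 72 → padding 10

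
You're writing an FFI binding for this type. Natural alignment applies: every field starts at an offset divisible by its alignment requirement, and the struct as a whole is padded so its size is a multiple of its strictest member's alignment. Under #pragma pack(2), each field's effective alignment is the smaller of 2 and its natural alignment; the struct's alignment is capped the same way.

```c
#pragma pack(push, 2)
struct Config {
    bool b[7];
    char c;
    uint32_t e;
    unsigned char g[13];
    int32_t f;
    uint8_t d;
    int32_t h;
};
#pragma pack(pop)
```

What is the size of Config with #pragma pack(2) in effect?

0..7  b  (7B, 1-aligned)
7..8  c  (1B, 1-aligned)
8..12  e  (4B, 2-aligned)
12..25  g  (13B, 1-aligned)
25..26  -- padding (1B)
26..30  f  (4B, 2-aligned)
30..31  d  (1B, 1-aligned)
31..32  -- padding (1B)
32..36  h  (4B, 2-aligned)
sizeof = 36, alignof = 2

36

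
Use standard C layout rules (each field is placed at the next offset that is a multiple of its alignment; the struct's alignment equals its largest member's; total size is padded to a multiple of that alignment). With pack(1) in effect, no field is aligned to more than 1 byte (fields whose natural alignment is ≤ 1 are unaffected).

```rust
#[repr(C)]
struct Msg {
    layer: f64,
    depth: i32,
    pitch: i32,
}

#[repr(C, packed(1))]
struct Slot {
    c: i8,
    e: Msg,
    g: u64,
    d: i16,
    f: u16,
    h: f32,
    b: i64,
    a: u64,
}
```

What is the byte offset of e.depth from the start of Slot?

9

Msg: 0..8  layer  (8B, 8-aligned); 8..12  depth  (4B, 4-aligned); 12..16  pitch  (4B, 4-aligned); sizeof = 16, alignof = 8
0..1  c  (1B, 1-aligned)
1..17  e  (16B, 1-aligned)
within Msg: depth at 8
1 + 8 = 9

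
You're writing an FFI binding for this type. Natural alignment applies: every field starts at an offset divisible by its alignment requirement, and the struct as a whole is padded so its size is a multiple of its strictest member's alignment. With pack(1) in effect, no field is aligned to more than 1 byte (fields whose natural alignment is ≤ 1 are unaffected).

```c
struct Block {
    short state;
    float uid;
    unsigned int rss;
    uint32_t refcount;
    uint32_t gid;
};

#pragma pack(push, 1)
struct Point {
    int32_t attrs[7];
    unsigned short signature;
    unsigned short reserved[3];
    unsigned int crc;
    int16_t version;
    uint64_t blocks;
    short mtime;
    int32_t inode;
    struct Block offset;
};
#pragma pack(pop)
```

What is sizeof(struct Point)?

Block: state at 0 (size 2, align 2) → ends 2; pad 2 to align 4 for uid; uid at 4 (size 4, align 4) → ends 8; rss at 8 (size 4, align 4) → ends 12; refcount at 12 (size 4, align 4) → ends 16; gid at 16 (size 4, align 4) → ends 20; total 20 bytes, alignment 4
attrs at 0 (size 28, align 1) → ends 28
signature at 28 (size 2, align 1) → ends 30
reserved at 30 (size 6, align 1) → ends 36
crc at 36 (size 4, align 1) → ends 40
version at 40 (size 2, align 1) → ends 42
blocks at 42 (size 8, align 1) → ends 50
mtime at 50 (size 2, align 1) → ends 52
inode at 52 (size 4, align 1) → ends 56
offset at 56 (size 20, align 1) → ends 76
total 76 bytes, alignment 1

76 bytes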